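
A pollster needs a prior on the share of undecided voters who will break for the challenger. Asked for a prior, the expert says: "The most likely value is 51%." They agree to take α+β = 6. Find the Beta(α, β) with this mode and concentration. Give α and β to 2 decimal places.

For α,β > 1 the Beta mode is (α−1)/(α+β−2). With α+β = 6, the mode is (α−1)/4.
Set (α−1)/4 = 0.51 → α = 1 + 0.51·4 = 3.04.
β = 6 − α = 2.96.

α = 3.04, β = 2.96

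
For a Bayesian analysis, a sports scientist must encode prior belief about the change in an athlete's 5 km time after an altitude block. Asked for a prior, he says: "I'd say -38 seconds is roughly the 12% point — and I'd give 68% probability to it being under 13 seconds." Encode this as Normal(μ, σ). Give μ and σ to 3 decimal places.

μ = -1.521, σ = 31.047

For Normal(μ,σ), the p-quantile is μ + z_p·σ. Here z_{0.12} = -1.175, z_{0.68} = 0.4677.
So -38 = μ − 1.175σ and 13 = μ + 0.4677σ.
Subtracting: σ = (13 − -38)/(0.4677 − (-1.175)) = 31.047.
Then μ = -38 − (-1.175)·31.047 = -1.521.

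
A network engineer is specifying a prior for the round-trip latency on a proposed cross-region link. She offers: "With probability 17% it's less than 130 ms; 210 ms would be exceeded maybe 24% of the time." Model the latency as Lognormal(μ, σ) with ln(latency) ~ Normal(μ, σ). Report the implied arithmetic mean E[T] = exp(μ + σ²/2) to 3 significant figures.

E[T] ≈ 179 ms

If T ~ Lognormal(μ,σ) then ln T ~ Normal(μ,σ), so the p-quantile of ln T is μ + z_p·σ.
ln(130) = 4.868 and ln(210) = 5.347; z_{0.17} = -0.9542, z_{0.76} = 0.7063.
σ = (5.347 − 4.868)/(0.7063 − (-0.9542)) = 0.289.
μ = 4.868 − (-0.9542)·0.289 = 5.143.
E[T] = exp(μ + σ²/2) = exp(5.143 + 0.0417) = 179 ms.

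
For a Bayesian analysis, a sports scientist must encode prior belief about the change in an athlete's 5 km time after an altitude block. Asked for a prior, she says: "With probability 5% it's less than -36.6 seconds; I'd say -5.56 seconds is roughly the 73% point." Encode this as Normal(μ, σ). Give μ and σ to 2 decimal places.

μ = -13.99, σ = 13.75

The p-quantile of Normal(μ,σ) is μ + z_p·σ, with z_{0.05} = -1.645 and z_{0.73} = 0.6128.
Eliminate σ: μ = (z₂·x₁ − z₁·x₂)/(z₂ − z₁) = (0.6128·-36.6 − (-1.645)·-5.56)/2.258 = -13.99.
Then σ = (x₂ − x₁)/(z₂ − z₁) = (-5.56 − -36.6)/2.258 = 13.75.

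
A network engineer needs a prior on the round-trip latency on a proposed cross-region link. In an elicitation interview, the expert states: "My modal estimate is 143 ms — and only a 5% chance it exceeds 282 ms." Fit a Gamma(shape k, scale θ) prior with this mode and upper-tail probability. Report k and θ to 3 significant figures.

k ≈ 7.02, θ ≈ 23.8

Gamma(k,θ) with k>1 has mode (k−1)θ, so θ = 143/(k−1).
Need P(X < 282) = 0.95 with θ tied to k this way. Start at k = 2, θ = 143: P(X<282) ≈ 0.586.
Too low — raise k to concentrate. Iterating converges to k ≈ 7.02.
Then θ = 143/(7.02−1) ≈ 23.8.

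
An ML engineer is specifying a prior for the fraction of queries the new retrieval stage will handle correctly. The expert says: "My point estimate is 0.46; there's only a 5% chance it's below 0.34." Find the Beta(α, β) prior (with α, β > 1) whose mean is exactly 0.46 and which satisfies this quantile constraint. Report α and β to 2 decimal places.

α ≈ 20.70, β ≈ 24.30

With mean 0.46 fixed, write α = 0.46s, β = 0.54s where s = α+β.
Need P(θ < 0.34) = 0.05 under Beta(0.46s, 0.54s). Normal approximation: (q−m)/√(m(1−m)/s) ≈ z_{0.05} = -1.64, so s ≈ 0.46·0.54·(-1.64)²/(0.34−0.46)² = 46.7.
At s = 46.7: P(θ<0.34) ≈ 0.047. Adjusting to match 0.05 gives s ≈ 45.01.
So α = 0.46·45.01 ≈ 20.70, β = 0.54·45.01 ≈ 24.30.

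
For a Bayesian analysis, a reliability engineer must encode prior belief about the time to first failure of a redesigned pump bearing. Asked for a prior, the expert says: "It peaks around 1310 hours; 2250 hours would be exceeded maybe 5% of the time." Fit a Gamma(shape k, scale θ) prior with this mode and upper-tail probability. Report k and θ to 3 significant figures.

k ≈ 10.5, θ ≈ 137

Gamma(k,θ) with k>1 has mode (k−1)θ, so θ = 1310/(k−1).
Need P(X < 2250) = 0.95 with θ tied to k this way. Start at k = 2, θ = 1310: P(X<2250) ≈ 0.512.
Too low — raise k to concentrate. Iterating converges to k ≈ 10.5.
Then θ = 1310/(10.5−1) ≈ 137.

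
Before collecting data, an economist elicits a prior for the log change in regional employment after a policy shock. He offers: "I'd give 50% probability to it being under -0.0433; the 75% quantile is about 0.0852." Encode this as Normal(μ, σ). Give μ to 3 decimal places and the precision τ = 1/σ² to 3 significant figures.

μ = -0.043, τ = 27.6

The p-quantile of Normal(μ,σ) is μ + z_p·σ, with z_{0.5} = 0 and z_{0.75} = 0.6745.
Eliminate σ: μ = (z₂·x₁ − z₁·x₂)/(z₂ − z₁) = (0.6745·-0.0433 − (0)·0.0852)/0.6745 = -0.043.
Then σ = (x₂ − x₁)/(z₂ − z₁) = (0.0852 − -0.0433)/0.6745 = 0.191.
Precision τ = 1/σ² = 1/0.1905² = 27.6.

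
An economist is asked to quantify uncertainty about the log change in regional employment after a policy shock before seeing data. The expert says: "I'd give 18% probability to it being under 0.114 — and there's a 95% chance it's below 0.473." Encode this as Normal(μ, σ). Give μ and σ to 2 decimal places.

μ = 0.24, σ = 0.14

The p-quantile of Normal(μ,σ) is μ + z_p·σ, with z_{0.18} = -0.9154 and z_{0.95} = 1.645.
Eliminate σ: μ = (z₂·x₁ − z₁·x₂)/(z₂ − z₁) = (1.645·0.114 − (-0.9154)·0.473)/2.56 = 0.24.
Then σ = (x₂ − x₁)/(z₂ − z₁) = (0.473 − 0.114)/2.56 = 0.14.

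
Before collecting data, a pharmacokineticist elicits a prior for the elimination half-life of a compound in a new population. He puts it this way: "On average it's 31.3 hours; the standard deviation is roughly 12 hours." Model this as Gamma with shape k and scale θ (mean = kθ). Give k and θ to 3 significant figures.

For Gamma(k, scale θ): mean = kθ, variance = kθ², so CV = 1/√k.
CV = SD/mean = 12/31.3 = 0.3834, hence k = 1/CV² = 6.8.
Then θ = mean/k = 31.3/6.8 = 4.6.

k ≈ 6.8, θ ≈ 4.6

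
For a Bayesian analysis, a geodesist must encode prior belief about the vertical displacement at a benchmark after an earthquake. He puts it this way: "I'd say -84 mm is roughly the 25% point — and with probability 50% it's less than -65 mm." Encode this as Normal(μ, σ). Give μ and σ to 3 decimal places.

μ = -65.000, σ = 28.169

For Normal(μ,σ), the p-quantile is μ + z_p·σ. Here z_{0.25} = -0.6745, z_{0.5} = 0.
So -84 = μ − 0.6745σ and -65 = μ + 0σ.
Subtracting: σ = (-65 − -84)/(0 − (-0.6745)) = 28.169.
Then μ = -84 − (-0.6745)·28.169 = -65.000.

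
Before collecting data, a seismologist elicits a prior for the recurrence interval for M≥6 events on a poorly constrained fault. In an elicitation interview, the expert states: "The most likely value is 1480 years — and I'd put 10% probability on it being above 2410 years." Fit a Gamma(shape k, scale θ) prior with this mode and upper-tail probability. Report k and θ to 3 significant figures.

Gamma(k,θ) with k>1 has mode (k−1)θ, so θ = 1480/(k−1).
Need P(X < 2410) = 0.9 with θ tied to k this way. Start at k = 2, θ = 1480: P(X<2410) ≈ 0.484.
Too low — raise k to concentrate. Iterating converges to k ≈ 8.92.
Then θ = 1480/(8.92−1) ≈ 187.

k ≈ 8.92, θ ≈ 187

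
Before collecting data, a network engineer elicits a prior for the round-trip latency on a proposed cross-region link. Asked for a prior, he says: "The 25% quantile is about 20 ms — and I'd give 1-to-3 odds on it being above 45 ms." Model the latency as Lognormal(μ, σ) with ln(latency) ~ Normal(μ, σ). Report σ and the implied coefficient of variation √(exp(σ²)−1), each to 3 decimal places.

σ ≈ 0.601, CV ≈ 0.660

If T ~ Lognormal(μ,σ) then ln T ~ Normal(μ,σ), so the p-quantile of ln T is μ + z_p·σ.
ln(20) = 2.996 and ln(45) = 3.807; z_{0.25} = -0.6745, z_{0.75} = 0.6745.
σ = (3.807 − 2.996)/(0.6745 − (-0.6745)) = 0.601.
μ = 2.996 − (-0.6745)·0.601 = 3.401.
CV = √(exp(σ²)−1) = √(exp(0.3614)−1) = 0.660.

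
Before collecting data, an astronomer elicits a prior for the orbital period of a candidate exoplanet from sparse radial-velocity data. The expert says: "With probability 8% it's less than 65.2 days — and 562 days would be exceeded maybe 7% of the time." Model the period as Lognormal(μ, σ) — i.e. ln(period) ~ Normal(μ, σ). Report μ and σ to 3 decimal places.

If T ~ Lognormal(μ,σ) then ln T ~ Normal(μ,σ), so the p-quantile of ln T is μ + z_p·σ.
ln(65.2) = 4.177 and ln(562) = 6.332; z_{0.08} = -1.405, z_{0.93} = 1.476.
σ = (6.332 − 4.177)/(1.476 − (-1.405)) = 0.748.
μ = 4.177 − (-1.405)·0.748 = 5.228.

μ ≈ 5.228, σ ≈ 0.748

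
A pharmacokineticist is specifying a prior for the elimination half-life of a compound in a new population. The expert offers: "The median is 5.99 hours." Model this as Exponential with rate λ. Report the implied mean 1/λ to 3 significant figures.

Exponential median = ln 2 / λ, so λ = ln 2 / 5.99 = 0.116.
Mean = 1/λ = 8.64 hours.

mean ≈ 8.64 hours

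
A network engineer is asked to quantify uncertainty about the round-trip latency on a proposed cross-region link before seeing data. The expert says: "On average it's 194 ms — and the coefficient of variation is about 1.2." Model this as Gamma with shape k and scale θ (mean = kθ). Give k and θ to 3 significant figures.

k ≈ 0.694, θ ≈ 279

For Gamma(k, scale θ): mean = kθ, variance = kθ², so CV = 1/√k.
CV = 1.2, hence k = 1/CV² = 0.694.
Then θ = mean/k = 194/0.694 = 279.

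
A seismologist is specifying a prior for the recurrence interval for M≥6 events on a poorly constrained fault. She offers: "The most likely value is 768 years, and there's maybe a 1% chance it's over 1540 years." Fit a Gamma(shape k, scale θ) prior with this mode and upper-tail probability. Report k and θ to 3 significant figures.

Gamma(k,θ) with k>1 has mode (k−1)θ, so θ = 768/(k−1).
Need P(X < 1540) = 0.99 with θ tied to k this way. Start at k = 2, θ = 768: P(X<1540) ≈ 0.595.
Too low — raise k to concentrate. Iterating converges to k ≈ 11.1.
Then θ = 768/(11.1−1) ≈ 75.7.

k ≈ 11.1, θ ≈ 75.7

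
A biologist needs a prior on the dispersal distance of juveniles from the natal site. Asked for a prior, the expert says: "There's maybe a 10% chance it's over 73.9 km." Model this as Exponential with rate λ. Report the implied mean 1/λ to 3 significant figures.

P(T > 73.9) = e^(−λ·73.9) = 0.1, so λ = −ln(0.1)/73.9 = 0.0312.
Mean = 1/λ = 32.1 km.

mean ≈ 32.1 km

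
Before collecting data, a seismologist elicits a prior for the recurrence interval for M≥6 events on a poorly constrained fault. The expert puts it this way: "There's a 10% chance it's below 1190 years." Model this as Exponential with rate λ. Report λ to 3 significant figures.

λ ≈ 8.85e-05

P(T < 1190.0) = 1 − e^(−λ·1190.0) = 0.1, so λ = −ln(1−0.1)/1190.0 = −ln(0.9)/1190.0 = 8.85e-05.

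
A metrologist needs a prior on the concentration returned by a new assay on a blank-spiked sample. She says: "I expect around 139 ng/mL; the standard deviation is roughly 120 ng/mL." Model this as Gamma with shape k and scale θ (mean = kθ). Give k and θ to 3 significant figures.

For Gamma(k, scale θ): mean = kθ, variance = kθ², so CV = 1/√k.
CV = SD/mean = 120/139 = 0.8633, hence k = 1/CV² = 1.34.
Then θ = mean/k = 139/1.34 = 104.

k ≈ 1.34, θ ≈ 104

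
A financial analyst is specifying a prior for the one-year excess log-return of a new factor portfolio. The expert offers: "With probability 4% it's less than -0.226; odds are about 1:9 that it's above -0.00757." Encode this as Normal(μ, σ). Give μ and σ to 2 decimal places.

The p-quantile of Normal(μ,σ) is μ + z_p·σ, with z_{0.04} = -1.751 and z_{0.9} = 1.282.
Eliminate σ: μ = (z₂·x₁ − z₁·x₂)/(z₂ − z₁) = (1.282·-0.226 − (-1.751)·-0.00757)/3.032 = -0.10.
Then σ = (x₂ − x₁)/(z₂ − z₁) = (-0.00757 − -0.226)/3.032 = 0.07.

μ = -0.10, σ = 0.07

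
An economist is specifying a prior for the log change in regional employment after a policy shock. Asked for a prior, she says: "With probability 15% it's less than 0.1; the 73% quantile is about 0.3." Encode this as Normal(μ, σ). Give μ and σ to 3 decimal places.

The p-quantile of Normal(μ,σ) is μ + z_p·σ, with z_{0.15} = -1.036 and z_{0.73} = 0.6128.
Eliminate σ: μ = (z₂·x₁ − z₁·x₂)/(z₂ − z₁) = (0.6128·0.1 − (-1.036)·0.3)/1.649 = 0.226.
Then σ = (x₂ − x₁)/(z₂ − z₁) = (0.3 − 0.1)/1.649 = 0.121.

μ = 0.226, σ = 0.121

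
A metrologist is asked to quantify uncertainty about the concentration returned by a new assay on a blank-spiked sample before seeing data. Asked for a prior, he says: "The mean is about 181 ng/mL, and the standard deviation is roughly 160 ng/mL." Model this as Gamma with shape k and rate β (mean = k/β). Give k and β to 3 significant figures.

For Gamma(k, rate β): mean = k/β, variance = k/β², so CV = 1/√k.
CV = SD/mean = 160/181 = 0.884, hence k = 1/CV² = 1.28.
Then β = k/mean = 1.28/181 = 0.00707.

k ≈ 1.28, β ≈ 0.00707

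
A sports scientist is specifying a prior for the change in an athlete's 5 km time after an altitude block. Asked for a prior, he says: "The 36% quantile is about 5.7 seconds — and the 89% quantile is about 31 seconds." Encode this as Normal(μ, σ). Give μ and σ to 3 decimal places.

The p-quantile of Normal(μ,σ) is μ + z_p·σ, with z_{0.36} = -0.3585 and z_{0.89} = 1.227.
Eliminate σ: μ = (z₂·x₁ − z₁·x₂)/(z₂ − z₁) = (1.227·5.7 − (-0.3585)·31)/1.585 = 11.422.
Then σ = (x₂ − x₁)/(z₂ − z₁) = (31 − 5.7)/1.585 = 15.962.

μ = 11.422, σ = 15.962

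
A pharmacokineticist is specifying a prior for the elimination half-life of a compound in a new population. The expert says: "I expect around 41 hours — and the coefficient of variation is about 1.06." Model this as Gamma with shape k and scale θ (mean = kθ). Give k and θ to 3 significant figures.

k ≈ 0.89, θ ≈ 46.1

For Gamma(k, scale θ): mean = kθ, variance = kθ², so CV = 1/√k.
CV = 1.06, hence k = 1/CV² = 0.89.
Then θ = mean/k = 41/0.89 = 46.1.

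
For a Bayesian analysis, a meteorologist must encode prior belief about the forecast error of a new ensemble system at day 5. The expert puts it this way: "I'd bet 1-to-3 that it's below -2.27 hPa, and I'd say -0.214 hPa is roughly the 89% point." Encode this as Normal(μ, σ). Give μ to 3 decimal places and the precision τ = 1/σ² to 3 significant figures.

μ = -1.541, τ = 0.855

For Normal(μ,σ), the p-quantile is μ + z_p·σ. Here z_{0.25} = -0.6745, z_{0.89} = 1.227.
So -2.27 = μ − 0.6745σ and -0.214 = μ + 1.227σ.
Subtracting: σ = (-0.214 − -2.27)/(1.227 − (-0.6745)) = 1.082.
Then μ = -2.27 − (-0.6745)·1.082 = -1.541.
Precision τ = 1/σ² = 1/1.082² = 0.855.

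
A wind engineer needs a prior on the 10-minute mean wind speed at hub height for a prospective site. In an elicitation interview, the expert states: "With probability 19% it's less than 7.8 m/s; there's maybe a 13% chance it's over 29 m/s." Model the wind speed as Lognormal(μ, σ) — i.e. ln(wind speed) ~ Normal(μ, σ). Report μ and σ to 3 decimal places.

If T ~ Lognormal(μ,σ) then ln T ~ Normal(μ,σ), so the p-quantile of ln T is μ + z_p·σ.
ln(7.8) = 2.054 and ln(29) = 3.367; z_{0.19} = -0.8779, z_{0.87} = 1.126.
σ = (3.367 − 2.054)/(1.126 − (-0.8779)) = 0.655.
μ = 2.054 − (-0.8779)·0.655 = 2.629.

μ ≈ 2.629, σ ≈ 0.655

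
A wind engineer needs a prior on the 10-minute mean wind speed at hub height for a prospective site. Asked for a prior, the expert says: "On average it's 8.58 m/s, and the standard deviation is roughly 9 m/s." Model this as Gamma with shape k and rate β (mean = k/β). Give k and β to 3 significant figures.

For Gamma(k, rate β): mean = k/β, variance = k/β², so CV = 1/√k.
CV = SD/mean = 9/8.58 = 1.049, hence k = 1/CV² = 0.909.
Then β = k/mean = 0.909/8.58 = 0.106.

k ≈ 0.909, β ≈ 0.106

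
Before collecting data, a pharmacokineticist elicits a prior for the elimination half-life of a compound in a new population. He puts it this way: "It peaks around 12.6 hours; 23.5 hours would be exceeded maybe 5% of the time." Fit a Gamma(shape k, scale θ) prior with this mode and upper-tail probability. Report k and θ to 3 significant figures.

Gamma(k,θ) with k>1 has mode (k−1)θ, so θ = 12.6/(k−1).
Need P(X < 23.5) = 0.95 with θ tied to k this way. Start at k = 2, θ = 12.6: P(X<23.5) ≈ 0.556.
Too low — raise k to concentrate. Iterating converges to k ≈ 8.16.
Then θ = 12.6/(8.16−1) ≈ 1.76.

k ≈ 8.16, θ ≈ 1.76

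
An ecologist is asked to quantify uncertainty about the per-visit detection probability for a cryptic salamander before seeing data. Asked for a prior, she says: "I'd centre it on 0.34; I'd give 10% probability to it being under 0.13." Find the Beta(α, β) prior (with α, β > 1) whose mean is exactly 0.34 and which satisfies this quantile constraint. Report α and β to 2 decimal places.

With mean 0.34 fixed, write α = 0.34s, β = 0.66s where s = α+β.
Need P(θ < 0.13) = 0.1 under Beta(0.34s, 0.66s). Normal approximation: (q−m)/√(m(1−m)/s) ≈ z_{0.1} = -1.28, so s ≈ 0.34·0.66·(-1.28)²/(0.13−0.34)² = 8.4.
At s = 8.4: P(θ<0.13) ≈ 0.076. Adjusting to match 0.1 gives s ≈ 6.95.
So α = 0.34·6.95 ≈ 2.36, β = 0.66·6.95 ≈ 4.59.

α ≈ 2.36, β ≈ 4.59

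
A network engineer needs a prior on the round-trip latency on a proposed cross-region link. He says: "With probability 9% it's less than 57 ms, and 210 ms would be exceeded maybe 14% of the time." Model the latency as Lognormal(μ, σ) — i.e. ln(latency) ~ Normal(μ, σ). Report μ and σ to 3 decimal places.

If T ~ Lognormal(μ,σ) then ln T ~ Normal(μ,σ), so the p-quantile of ln T is μ + z_p·σ.
ln(57) = 4.043 and ln(210) = 5.347; z_{0.09} = -1.341, z_{0.86} = 1.08.
σ = (5.347 − 4.043)/(1.08 − (-1.341)) = 0.539.
μ = 4.043 − (-1.341)·0.539 = 4.765.

μ ≈ 4.765, σ ≈ 0.539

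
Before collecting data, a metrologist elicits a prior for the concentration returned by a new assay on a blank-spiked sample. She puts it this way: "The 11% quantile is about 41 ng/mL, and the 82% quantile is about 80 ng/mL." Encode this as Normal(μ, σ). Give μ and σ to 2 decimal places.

The p-quantile of Normal(μ,σ) is μ + z_p·σ, with z_{0.11} = -1.227 and z_{0.82} = 0.9154.
Eliminate σ: μ = (z₂·x₁ − z₁·x₂)/(z₂ − z₁) = (0.9154·41 − (-1.227)·80)/2.142 = 63.33.
Then σ = (x₂ − x₁)/(z₂ − z₁) = (80 − 41)/2.142 = 18.21.

μ = 63.33, σ = 18.21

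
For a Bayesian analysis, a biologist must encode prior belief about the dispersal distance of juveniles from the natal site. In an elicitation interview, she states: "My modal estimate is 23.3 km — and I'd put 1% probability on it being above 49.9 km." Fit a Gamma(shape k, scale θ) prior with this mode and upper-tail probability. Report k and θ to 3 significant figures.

k ≈ 9.36, θ ≈ 2.79

Gamma(k,θ) with k>1 has mode (k−1)θ, so θ = 23.3/(k−1).
Need P(X < 49.9) = 0.99 with θ tied to k this way. Start at k = 2, θ = 23.3: P(X<49.9) ≈ 0.631.
Too low — raise k to concentrate. Iterating converges to k ≈ 9.36.
Then θ = 23.3/(9.36−1) ≈ 2.79.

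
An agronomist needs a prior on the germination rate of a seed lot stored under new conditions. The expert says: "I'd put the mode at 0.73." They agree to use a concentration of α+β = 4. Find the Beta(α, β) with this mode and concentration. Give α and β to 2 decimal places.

For α,β > 1 the Beta mode is (α−1)/(α+β−2). With α+β = 4, the mode is (α−1)/2.
Set (α−1)/2 = 0.73 → α = 1 + 0.73·2 = 2.46.
β = 4 − α = 1.54.

α = 2.46, β = 1.54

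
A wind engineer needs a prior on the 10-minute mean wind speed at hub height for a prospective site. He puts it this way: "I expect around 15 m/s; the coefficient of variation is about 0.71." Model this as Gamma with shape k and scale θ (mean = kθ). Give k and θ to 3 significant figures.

k ≈ 1.98, θ ≈ 7.56

For Gamma(k, scale θ): mean = kθ, variance = kθ², so CV = 1/√k.
CV = 0.71, hence k = 1/CV² = 1.98.
Then θ = mean/k = 15/1.98 = 7.56.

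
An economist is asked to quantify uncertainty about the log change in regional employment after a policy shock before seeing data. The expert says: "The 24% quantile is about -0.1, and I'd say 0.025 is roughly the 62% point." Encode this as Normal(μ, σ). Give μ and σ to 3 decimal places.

μ = -0.013, σ = 0.124

For Normal(μ,σ), the p-quantile is μ + z_p·σ. Here z_{0.24} = -0.7063, z_{0.62} = 0.3055.
So -0.1 = μ − 0.7063σ and 0.025 = μ + 0.3055σ.
Subtracting: σ = (0.025 − -0.1)/(0.3055 − (-0.7063)) = 0.124.
Then μ = -0.1 − (-0.7063)·0.124 = -0.013.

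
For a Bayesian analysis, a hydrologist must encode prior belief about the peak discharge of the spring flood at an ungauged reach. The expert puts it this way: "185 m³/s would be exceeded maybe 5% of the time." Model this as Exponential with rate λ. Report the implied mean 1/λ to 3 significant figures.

mean ≈ 61.8 m³/s

P(T > 185.0) = e^(−λ·185.0) = 0.05, so λ = −ln(0.05)/185.0 = 0.0162.
Mean = 1/λ = 61.8 m³/s.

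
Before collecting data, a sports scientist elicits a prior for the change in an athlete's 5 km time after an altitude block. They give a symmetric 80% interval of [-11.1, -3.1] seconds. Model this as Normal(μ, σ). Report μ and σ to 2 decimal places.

A symmetric 80% interval runs μ ± z·σ with z = 1.282.
Half-width = 4, so σ = 4/1.282 = 3.12.
μ is the interval midpoint, -7.10.

μ = -7.10, σ = 3.12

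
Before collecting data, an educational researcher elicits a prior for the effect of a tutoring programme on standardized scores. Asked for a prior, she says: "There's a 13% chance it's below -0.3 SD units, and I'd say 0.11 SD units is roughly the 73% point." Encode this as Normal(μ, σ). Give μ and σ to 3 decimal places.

μ = -0.034, σ = 0.236

The p-quantile of Normal(μ,σ) is μ + z_p·σ, with z_{0.13} = -1.126 and z_{0.73} = 0.6128.
Eliminate σ: μ = (z₂·x₁ − z₁·x₂)/(z₂ − z₁) = (0.6128·-0.3 − (-1.126)·0.11)/1.739 = -0.034.
Then σ = (x₂ − x₁)/(z₂ − z₁) = (0.11 − -0.3)/1.739 = 0.236.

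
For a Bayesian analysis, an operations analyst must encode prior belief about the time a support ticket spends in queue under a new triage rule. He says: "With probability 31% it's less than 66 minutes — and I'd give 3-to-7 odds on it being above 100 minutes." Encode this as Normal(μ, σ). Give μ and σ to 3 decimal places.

For Normal(μ,σ), the p-quantile is μ + z_p·σ. Here z_{0.31} = -0.4959, z_{0.7} = 0.5244.
So 66 = μ − 0.4959σ and 100 = μ + 0.5244σ.
Subtracting: σ = (100 − 66)/(0.5244 − (-0.4959)) = 33.325.
Then μ = 66 − (-0.4959)·33.325 = 82.524.

μ = 82.524, σ = 33.325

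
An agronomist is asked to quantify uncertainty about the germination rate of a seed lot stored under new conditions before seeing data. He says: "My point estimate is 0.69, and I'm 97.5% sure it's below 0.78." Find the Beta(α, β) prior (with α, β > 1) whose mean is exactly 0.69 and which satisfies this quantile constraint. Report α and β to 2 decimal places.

α ≈ 63.19, β ≈ 28.39

With mean 0.69 fixed, write α = 0.69s, β = 0.31s where s = α+β.
Need P(θ < 0.78) = 0.975 under Beta(0.69s, 0.31s). Normal approximation: (q−m)/√(m(1−m)/s) ≈ z_{0.975} = 1.96, so s ≈ 0.69·0.31·(1.96)²/(0.78−0.69)² = 101.4.
At s = 101.4: P(θ<0.78) ≈ 0.981. Adjusting to match 0.975 gives s ≈ 91.58.
So α = 0.69·91.58 ≈ 63.19, β = 0.31·91.58 ≈ 28.39.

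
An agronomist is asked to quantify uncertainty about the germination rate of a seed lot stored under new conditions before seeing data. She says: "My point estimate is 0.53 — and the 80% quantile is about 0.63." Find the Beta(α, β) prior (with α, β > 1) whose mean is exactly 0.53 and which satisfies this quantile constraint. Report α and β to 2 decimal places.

α ≈ 9.48, β ≈ 8.40

With mean 0.53 fixed, write α = 0.53s, β = 0.47s where s = α+β.
Need P(θ < 0.63) = 0.8 under Beta(0.53s, 0.47s). Normal approximation: (q−m)/√(m(1−m)/s) ≈ z_{0.8} = 0.842, so s ≈ 0.53·0.47·(0.842)²/(0.63−0.53)² = 17.6.
At s = 17.6: P(θ<0.63) ≈ 0.798. Adjusting to match 0.8 gives s ≈ 17.88.
So α = 0.53·17.88 ≈ 9.48, β = 0.47·17.88 ≈ 8.40.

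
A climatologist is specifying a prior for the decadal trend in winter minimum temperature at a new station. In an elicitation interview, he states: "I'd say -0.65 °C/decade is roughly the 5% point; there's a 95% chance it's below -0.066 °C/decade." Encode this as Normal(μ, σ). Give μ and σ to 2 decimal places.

For Normal(μ,σ), the p-quantile is μ + z_p·σ. Here z_{0.05} = -1.645, z_{0.95} = 1.645.
So -0.65 = μ − 1.645σ and -0.066 = μ + 1.645σ.
Subtracting: σ = (-0.066 − -0.65)/(1.645 − (-1.645)) = 0.18.
Then μ = -0.65 − (-1.645)·0.18 = -0.36.

μ = -0.36, σ = 0.18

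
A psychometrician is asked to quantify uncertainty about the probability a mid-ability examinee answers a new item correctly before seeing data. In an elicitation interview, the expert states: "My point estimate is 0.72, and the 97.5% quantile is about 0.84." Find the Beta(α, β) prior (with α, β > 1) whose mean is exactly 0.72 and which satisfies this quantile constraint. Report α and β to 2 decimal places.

With mean 0.72 fixed, write α = 0.72s, β = 0.28s where s = α+β.
Need P(θ < 0.84) = 0.975 under Beta(0.72s, 0.28s). Normal approximation: (q−m)/√(m(1−m)/s) ≈ z_{0.975} = 1.96, so s ≈ 0.72·0.28·(1.96)²/(0.84−0.72)² = 53.8.
At s = 53.8: P(θ<0.84) ≈ 0.985. Adjusting to match 0.975 gives s ≈ 44.69.
So α = 0.72·44.69 ≈ 32.18, β = 0.28·44.69 ≈ 12.51.

α ≈ 32.18, β ≈ 12.51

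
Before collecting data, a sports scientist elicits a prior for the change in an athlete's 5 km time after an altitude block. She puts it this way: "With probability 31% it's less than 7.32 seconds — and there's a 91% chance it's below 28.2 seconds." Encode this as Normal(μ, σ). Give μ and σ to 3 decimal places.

For Normal(μ,σ), the p-quantile is μ + z_p·σ. Here z_{0.31} = -0.4959, z_{0.91} = 1.341.
So 7.32 = μ − 0.4959σ and 28.2 = μ + 1.341σ.
Subtracting: σ = (28.2 − 7.32)/(1.341 − (-0.4959)) = 11.369.
Then μ = 7.32 − (-0.4959)·11.369 = 12.957.

μ = 12.957, σ = 11.369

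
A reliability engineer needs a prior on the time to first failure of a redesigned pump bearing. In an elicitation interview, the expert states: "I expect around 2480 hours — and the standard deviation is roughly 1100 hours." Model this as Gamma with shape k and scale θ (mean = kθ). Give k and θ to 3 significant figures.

k ≈ 5.08, θ ≈ 488

For Gamma(k, scale θ): mean = kθ, variance = kθ², so CV = 1/√k.
CV = SD/mean = 1100/2480 = 0.4435, hence k = 1/CV² = 5.08.
Then θ = mean/k = 2480/5.08 = 488.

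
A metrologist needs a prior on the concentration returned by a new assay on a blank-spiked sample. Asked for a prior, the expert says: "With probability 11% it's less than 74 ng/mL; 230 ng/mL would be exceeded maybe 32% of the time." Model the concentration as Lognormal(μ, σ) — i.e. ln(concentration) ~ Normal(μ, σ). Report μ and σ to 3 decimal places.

μ ≈ 5.125, σ ≈ 0.669

If T ~ Lognormal(μ,σ) then ln T ~ Normal(μ,σ), so the p-quantile of ln T is μ + z_p·σ.
ln(74) = 4.304 and ln(230) = 5.438; z_{0.11} = -1.227, z_{0.68} = 0.4677.
σ = (5.438 − 4.304)/(0.4677 − (-1.227)) = 0.669.
μ = 4.304 − (-1.227)·0.669 = 5.125.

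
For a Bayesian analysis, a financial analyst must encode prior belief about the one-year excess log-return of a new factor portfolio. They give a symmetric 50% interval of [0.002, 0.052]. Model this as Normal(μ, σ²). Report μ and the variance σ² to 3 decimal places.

A symmetric 50% interval runs μ ± z·σ with z = 0.6745.
Half-width = 0.025, so σ = 0.025/0.6745 = 0.0371 and σ² = 0.001.
μ is the interval midpoint, 0.027.

μ = 0.027, σ² = 0.001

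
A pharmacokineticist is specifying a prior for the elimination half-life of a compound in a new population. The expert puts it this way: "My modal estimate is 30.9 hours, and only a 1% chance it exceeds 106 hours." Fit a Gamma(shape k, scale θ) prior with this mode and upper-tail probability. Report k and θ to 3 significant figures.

Gamma(k,θ) with k>1 has mode (k−1)θ, so θ = 30.9/(k−1).
Need P(X < 106) = 0.99 with θ tied to k this way. Start at k = 2, θ = 30.9: P(X<106) ≈ 0.857.
Too low — raise k to concentrate. Iterating converges to k ≈ 3.87.
Then θ = 30.9/(3.87−1) ≈ 10.8.

k ≈ 3.87, θ ≈ 10.8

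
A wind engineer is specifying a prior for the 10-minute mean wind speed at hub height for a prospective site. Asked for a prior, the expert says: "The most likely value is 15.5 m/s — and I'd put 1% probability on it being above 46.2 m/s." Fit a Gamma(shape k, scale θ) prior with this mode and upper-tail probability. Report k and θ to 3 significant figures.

k ≈ 4.78, θ ≈ 4.1

Gamma(k,θ) with k>1 has mode (k−1)θ, so θ = 15.5/(k−1).
Need P(X < 46.2) = 0.99 with θ tied to k this way. Start at k = 2, θ = 15.5: P(X<46.2) ≈ 0.798.
Too low — raise k to concentrate. Iterating converges to k ≈ 4.78.
Then θ = 15.5/(4.78−1) ≈ 4.1.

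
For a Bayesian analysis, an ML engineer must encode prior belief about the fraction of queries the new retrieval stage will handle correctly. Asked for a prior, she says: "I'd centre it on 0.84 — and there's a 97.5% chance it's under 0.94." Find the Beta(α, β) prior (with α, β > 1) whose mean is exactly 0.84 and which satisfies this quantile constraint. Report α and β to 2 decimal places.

α ≈ 29.22, β ≈ 5.57

With mean 0.84 fixed, write α = 0.84s, β = 0.16s where s = α+β.
Need P(θ < 0.94) = 0.975 under Beta(0.84s, 0.16s). Normal approximation: (q−m)/√(m(1−m)/s) ≈ z_{0.975} = 1.96, so s ≈ 0.84·0.16·(1.96)²/(0.94−0.84)² = 51.6.
At s = 51.6: P(θ<0.94) ≈ 0.993. Adjusting to match 0.975 gives s ≈ 34.79.
So α = 0.84·34.79 ≈ 29.22, β = 0.16·34.79 ≈ 5.57.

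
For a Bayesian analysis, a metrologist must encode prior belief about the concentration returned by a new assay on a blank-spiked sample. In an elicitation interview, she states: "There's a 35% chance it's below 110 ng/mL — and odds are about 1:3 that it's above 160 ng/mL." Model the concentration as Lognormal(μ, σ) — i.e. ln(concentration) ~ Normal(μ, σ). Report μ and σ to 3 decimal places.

μ ≈ 4.837, σ ≈ 0.354

If T ~ Lognormal(μ,σ) then ln T ~ Normal(μ,σ), so the p-quantile of ln T is μ + z_p·σ.
ln(110) = 4.7 and ln(160) = 5.075; z_{0.35} = -0.3853, z_{0.75} = 0.6745.
σ = (5.075 − 4.7)/(0.6745 − (-0.3853)) = 0.354.
μ = 4.7 − (-0.3853)·0.354 = 4.837.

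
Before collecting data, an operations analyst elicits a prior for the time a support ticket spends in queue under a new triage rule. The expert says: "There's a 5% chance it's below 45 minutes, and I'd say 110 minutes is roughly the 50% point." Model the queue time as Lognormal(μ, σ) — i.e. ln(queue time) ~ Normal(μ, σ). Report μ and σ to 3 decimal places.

If T ~ Lognormal(μ,σ) then ln T ~ Normal(μ,σ), so the p-quantile of ln T is μ + z_p·σ.
ln(45) = 3.807 and ln(110) = 4.7; z_{0.05} = -1.645, z_{0.5} = 0.
σ = (4.7 − 3.807)/(0 − (-1.645)) = 0.543.
μ = 3.807 − (-1.645)·0.543 = 4.700.

μ ≈ 4.700, σ ≈ 0.543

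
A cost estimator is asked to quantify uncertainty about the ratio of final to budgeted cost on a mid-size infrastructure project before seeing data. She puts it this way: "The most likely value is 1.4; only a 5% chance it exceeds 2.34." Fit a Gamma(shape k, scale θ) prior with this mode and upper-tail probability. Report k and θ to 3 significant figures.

k ≈ 11.6, θ ≈ 0.132

Gamma(k,θ) with k>1 has mode (k−1)θ, so θ = 1.4/(k−1).
Need P(X < 2.34) = 0.95 with θ tied to k this way. Start at k = 2, θ = 1.4: P(X<2.34) ≈ 0.498.
Too low — raise k to concentrate. Iterating converges to k ≈ 11.6.
Then θ = 1.4/(11.6−1) ≈ 0.132.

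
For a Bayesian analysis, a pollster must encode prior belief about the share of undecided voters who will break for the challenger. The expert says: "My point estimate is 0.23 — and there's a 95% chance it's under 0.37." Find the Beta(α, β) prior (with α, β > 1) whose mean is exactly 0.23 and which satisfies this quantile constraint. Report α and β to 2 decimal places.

With mean 0.23 fixed, write α = 0.23s, β = 0.77s where s = α+β.
Need P(θ < 0.37) = 0.95 under Beta(0.23s, 0.77s). Normal approximation: (q−m)/√(m(1−m)/s) ≈ z_{0.95} = 1.64, so s ≈ 0.23·0.77·(1.64)²/(0.37−0.23)² = 24.4.
At s = 24.4: P(θ<0.37) ≈ 0.940. Adjusting to match 0.95 gives s ≈ 27.63.
So α = 0.23·27.63 ≈ 6.36, β = 0.77·27.63 ≈ 21.28.

α ≈ 6.36, β ≈ 21.28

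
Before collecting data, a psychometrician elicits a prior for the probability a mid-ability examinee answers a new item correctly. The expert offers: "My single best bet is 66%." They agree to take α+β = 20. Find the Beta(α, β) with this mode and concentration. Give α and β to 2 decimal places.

For α,β > 1 the Beta mode is (α−1)/(α+β−2). With α+β = 20, the mode is (α−1)/18.
Set (α−1)/18 = 0.66 → α = 1 + 0.66·18 = 12.88.
β = 20 − α = 7.12.

α = 12.88, β = 7.12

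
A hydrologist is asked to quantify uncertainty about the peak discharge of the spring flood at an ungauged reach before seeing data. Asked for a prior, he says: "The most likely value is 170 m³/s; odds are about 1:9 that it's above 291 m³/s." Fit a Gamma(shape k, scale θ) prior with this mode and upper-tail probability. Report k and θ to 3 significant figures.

k ≈ 7.56, θ ≈ 25.9

Gamma(k,θ) with k>1 has mode (k−1)θ, so θ = 170/(k−1).
Need P(X < 291) = 0.9 with θ tied to k this way. Start at k = 2, θ = 170: P(X<291) ≈ 0.510.
Too low — raise k to concentrate. Iterating converges to k ≈ 7.56.
Then θ = 170/(7.56−1) ≈ 25.9.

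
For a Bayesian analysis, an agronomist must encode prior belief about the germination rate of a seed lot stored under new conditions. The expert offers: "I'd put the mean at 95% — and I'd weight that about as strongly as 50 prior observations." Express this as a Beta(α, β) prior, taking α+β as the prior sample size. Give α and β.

α = 47.5, β = 2.5

Under the effective-sample-size interpretation, Beta(α, β) has prior mean α/(α+β) and prior sample size α+β.
So α+β = 50 and α/(α+β) = 0.95, giving α = 0.95·50 = 47.5 and β = 50 − 47.5 = 2.5.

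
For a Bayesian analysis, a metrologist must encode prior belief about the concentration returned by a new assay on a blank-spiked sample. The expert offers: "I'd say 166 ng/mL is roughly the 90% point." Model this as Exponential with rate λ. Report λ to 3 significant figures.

λ ≈ 0.0139

P(T < 166.0) = 1 − e^(−λ·166.0) = 0.9, so λ = −ln(1−0.9)/166.0 = −ln(0.1)/166.0 = 0.0139.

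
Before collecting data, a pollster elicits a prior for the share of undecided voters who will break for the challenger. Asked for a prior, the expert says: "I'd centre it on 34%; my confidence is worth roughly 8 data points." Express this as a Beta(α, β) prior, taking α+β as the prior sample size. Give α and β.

α = 2.72, β = 5.28

Under the effective-sample-size interpretation, Beta(α, β) has prior mean α/(α+β) and prior sample size α+β.
So α+β = 8 and α/(α+β) = 0.34, giving α = 0.34·8 = 2.72 and β = 8 − 2.72 = 5.28.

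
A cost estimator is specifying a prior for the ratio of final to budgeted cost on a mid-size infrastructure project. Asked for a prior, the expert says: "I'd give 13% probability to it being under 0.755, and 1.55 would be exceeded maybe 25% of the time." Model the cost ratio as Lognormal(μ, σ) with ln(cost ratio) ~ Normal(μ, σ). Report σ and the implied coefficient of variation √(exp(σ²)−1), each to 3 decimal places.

σ ≈ 0.399, CV ≈ 0.416

If T ~ Lognormal(μ,σ) then ln T ~ Normal(μ,σ), so the p-quantile of ln T is μ + z_p·σ.
ln(0.755) = -0.281 and ln(1.55) = 0.4383; z_{0.13} = -1.126, z_{0.75} = 0.6745.
σ = (0.4383 − -0.281)/(0.6745 − (-1.126)) = 0.399.
μ = -0.281 − (-1.126)·0.399 = 0.169.
CV = √(exp(σ²)−1) = √(exp(0.1595)−1) = 0.416.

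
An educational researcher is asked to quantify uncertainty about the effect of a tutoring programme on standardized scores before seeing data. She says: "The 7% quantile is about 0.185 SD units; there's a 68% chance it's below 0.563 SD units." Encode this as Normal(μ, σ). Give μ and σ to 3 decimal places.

μ = 0.472, σ = 0.194

The p-quantile of Normal(μ,σ) is μ + z_p·σ, with z_{0.07} = -1.476 and z_{0.68} = 0.4677.
Eliminate σ: μ = (z₂·x₁ − z₁·x₂)/(z₂ − z₁) = (0.4677·0.185 − (-1.476)·0.563)/1.943 = 0.472.
Then σ = (x₂ − x₁)/(z₂ − z₁) = (0.563 − 0.185)/1.943 = 0.194.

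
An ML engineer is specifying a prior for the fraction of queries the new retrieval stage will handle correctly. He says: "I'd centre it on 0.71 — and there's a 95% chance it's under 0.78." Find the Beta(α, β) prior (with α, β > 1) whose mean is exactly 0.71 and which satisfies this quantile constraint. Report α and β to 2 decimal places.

With mean 0.71 fixed, write α = 0.71s, β = 0.29s where s = α+β.
Need P(θ < 0.78) = 0.95 under Beta(0.71s, 0.29s). Normal approximation: (q−m)/√(m(1−m)/s) ≈ z_{0.95} = 1.64, so s ≈ 0.71·0.29·(1.64)²/(0.78−0.71)² = 113.7.
At s = 113.7: P(θ<0.78) ≈ 0.956. Adjusting to match 0.95 gives s ≈ 105.59.
So α = 0.71·105.59 ≈ 74.97, β = 0.29·105.59 ≈ 30.62.

α ≈ 74.97, β ≈ 30.62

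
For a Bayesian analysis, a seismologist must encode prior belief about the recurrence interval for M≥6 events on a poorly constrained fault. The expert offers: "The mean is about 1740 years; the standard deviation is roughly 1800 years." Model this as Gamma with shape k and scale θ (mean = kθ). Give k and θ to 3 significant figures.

For Gamma(k, scale θ): mean = kθ, variance = kθ², so CV = 1/√k.
CV = SD/mean = 1800/1740 = 1.034, hence k = 1/CV² = 0.934.
Then θ = mean/k = 1740/0.934 = 1860.

k ≈ 0.934, θ ≈ 1860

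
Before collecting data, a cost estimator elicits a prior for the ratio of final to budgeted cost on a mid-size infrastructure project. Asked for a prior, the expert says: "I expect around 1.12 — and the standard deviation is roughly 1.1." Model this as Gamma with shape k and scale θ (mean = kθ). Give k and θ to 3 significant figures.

For Gamma(k, scale θ): mean = kθ, variance = kθ², so CV = 1/√k.
CV = SD/mean = 1.1/1.12 = 0.9821, hence k = 1/CV² = 1.04.
Then θ = mean/k = 1.12/1.04 = 1.08.

k ≈ 1.04, θ ≈ 1.08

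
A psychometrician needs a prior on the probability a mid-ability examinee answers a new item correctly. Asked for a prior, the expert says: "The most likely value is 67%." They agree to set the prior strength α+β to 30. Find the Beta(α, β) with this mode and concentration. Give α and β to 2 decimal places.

α = 19.76, β = 10.24

For α,β > 1 the Beta mode is (α−1)/(α+β−2). With α+β = 30, the mode is (α−1)/28.
Set (α−1)/28 = 0.67 → α = 1 + 0.67·28 = 19.76.
β = 30 − α = 10.24.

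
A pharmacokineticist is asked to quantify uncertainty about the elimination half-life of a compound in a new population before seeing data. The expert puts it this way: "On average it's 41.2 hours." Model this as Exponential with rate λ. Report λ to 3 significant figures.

Exponential mean = 1/λ, so λ = 1/41.2 = 0.0243.

λ ≈ 0.0243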